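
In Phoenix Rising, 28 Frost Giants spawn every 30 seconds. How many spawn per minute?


Spawns per minute = count * (60 / interval)
= 28 * (60 / 30)
= 28 * 2.0
= 56.0

56.0 per minute


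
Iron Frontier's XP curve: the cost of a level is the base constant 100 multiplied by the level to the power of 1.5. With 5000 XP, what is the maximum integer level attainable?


XP = 100 * level^1.5, so level = (XP / 100)^(1/1.5)
= (5000 / 100)^(1/1.5)
= 50.0^0.6667
= 13.5721
Floor: level = 13

level 13


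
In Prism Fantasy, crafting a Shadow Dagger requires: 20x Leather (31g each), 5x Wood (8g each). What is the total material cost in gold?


Cost breakdown:
  Leather: 20 * 31 = 620
  Wood: 5 * 8 = 40
Total = 620 + 40 = 660

660 gold


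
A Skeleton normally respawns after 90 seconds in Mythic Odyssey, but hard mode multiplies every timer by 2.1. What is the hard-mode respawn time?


Respawn time = base * multiplier
= 90 * 2.1
= 189.0 seconds

189.0 seconds


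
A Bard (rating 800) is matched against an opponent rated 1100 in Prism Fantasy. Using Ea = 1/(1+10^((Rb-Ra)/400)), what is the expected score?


Elo expected score: Ea = 1/(1 + 10^((Rb-Ra)/400))
Rb - Ra = 1100 - 800 = 300
(Rb-Ra)/400 = 300/400 = 0.75
10^0.75 = 5.623413
Ea = 1/(1 + 5.623413) = 1/6.623413 = 0.1510

0.1510


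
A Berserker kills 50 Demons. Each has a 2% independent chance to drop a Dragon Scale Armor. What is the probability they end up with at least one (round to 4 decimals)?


P(at least one) = 1 - P(none) = 1 - (1-p)^n
p = 2/100 = 0.02
1 - p = 0.98
(1 - p)^50 = 0.98^50 = 0.364170
P(at least one) = 1 - 0.364170 = 0.6358

0.6358


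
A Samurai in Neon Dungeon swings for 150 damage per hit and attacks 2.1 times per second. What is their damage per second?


DPS = damage * attack_speed
= 150 * 2.1
= 315.0

315.0 DPS


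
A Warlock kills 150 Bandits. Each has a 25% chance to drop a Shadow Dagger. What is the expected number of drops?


Expected drops = kills * (drop_rate / 100)
= 150 * (25 / 100)
= 150 * 0.25
= 37.5

37.5 drops


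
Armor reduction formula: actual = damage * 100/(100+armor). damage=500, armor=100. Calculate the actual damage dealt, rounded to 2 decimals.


actual = 500 * 100 / (100 + 100)
= 500 * 100 / 200
= 50000 / 200
= 250.00

250.00 damage


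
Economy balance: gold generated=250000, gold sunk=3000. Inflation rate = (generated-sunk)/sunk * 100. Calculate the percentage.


Net gold = 250000 - 3000 = 247000
Inflation rate = net / sunk * 100 = 247000 / 3000 * 100
= 82.333333 * 100
= 8233.33%

8233.33%


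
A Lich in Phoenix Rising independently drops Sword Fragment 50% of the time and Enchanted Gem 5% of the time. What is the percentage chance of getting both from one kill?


For independent events, P(both) = P(A) * P(B)
= 50% * 5%
= 250 / 100 %
= 2.5%

2.5%


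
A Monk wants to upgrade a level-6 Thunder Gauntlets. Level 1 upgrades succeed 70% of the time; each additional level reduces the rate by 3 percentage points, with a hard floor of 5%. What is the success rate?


raw_rate = 70 - 3 * (6 - 1)
= 70 - 3 * 5
= 70 - 15
= 55
Apply floor: max(55, 5) = 55%

55%


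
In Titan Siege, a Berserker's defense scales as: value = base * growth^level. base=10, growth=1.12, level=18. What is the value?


value = base * growth^level
= 10 * 1.12^18
= 10 * 7.689966
= 76.90

76.90 defense


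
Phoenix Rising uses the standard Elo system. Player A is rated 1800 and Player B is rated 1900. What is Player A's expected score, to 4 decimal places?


Elo expected score: Ea = 1/(1 + 10^((Rb-Ra)/400))
Rb - Ra = 1900 - 1800 = 100
(Rb-Ra)/400 = 100/400 = 0.25
10^0.25 = 1.778279
Ea = 1/(1 + 1.778279) = 1/2.778279 = 0.3599

0.3599


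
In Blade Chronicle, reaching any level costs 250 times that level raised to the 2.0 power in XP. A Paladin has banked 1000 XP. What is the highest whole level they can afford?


XP = 250 * level^2.0, so level = (XP / 250)^(1/2.0)
= (1000 / 250)^(1/2.0)
= 4.0^0.5
= 2.0
Floor: level = 2

level 2


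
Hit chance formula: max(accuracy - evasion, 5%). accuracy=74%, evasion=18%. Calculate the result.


accuracy - evasion = 74 - 18 = 56
Apply floor: max(56, 5) = 56
Hit chance = 56%

56%


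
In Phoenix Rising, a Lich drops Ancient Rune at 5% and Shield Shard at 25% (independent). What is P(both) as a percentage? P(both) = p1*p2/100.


For independent events, P(both) = P(A) * P(B)
= 5% * 25%
= 125 / 100 %
= 1.25%

1.25%


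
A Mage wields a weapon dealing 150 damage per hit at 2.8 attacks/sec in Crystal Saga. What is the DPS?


DPS = damage * attack_speed
= 150 * 2.8
= 420.0

420.0 DPS


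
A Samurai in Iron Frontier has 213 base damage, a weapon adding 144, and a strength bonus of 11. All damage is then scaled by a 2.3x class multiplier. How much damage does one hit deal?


Sum base + weapon + str = 213 + 144 + 11 = 368
Multiply by 2.3:
368 * 2.3 = 846.4

846.4 damage


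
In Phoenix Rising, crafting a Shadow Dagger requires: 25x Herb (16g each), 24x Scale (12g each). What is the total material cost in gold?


Cost breakdown:
  Herb: 25 * 16 = 400
  Scale: 24 * 12 = 288
Total = 400 + 288 = 688

688 gold


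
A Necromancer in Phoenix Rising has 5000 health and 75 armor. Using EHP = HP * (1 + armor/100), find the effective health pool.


EHP = 5000 * (1 + 75/100)
= 5000 * (1 + 0.75)
= 5000 * 1.75
= 8750.0

8750.0 EHP


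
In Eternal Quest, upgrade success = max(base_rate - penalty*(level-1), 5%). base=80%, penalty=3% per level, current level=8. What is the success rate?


raw_rate = 80 - 3 * (8 - 1)
= 80 - 3 * 7
= 80 - 21
= 59
Apply floor: max(59, 5) = 59%

59%


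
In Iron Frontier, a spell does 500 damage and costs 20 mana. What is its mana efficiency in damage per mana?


Efficiency = damage / mana
= 500 / 20
= 25.00

25.00 dmg/mana


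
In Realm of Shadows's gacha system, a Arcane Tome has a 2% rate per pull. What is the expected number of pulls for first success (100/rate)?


Expected pulls for a geometric distribution = 1/p = 100 / rate%
= 100 / 2
= 50.0

50.0 pulls


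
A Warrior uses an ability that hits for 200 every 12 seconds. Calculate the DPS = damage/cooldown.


DPS = damage / cooldown
= 200 / 12
= 16.67

16.67 DPS


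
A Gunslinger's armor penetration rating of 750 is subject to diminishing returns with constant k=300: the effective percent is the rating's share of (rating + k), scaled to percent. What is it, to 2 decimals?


effective% = rating / (rating + k) * 100
= 750 / (750 + 300) * 100
= 750 / 1050 * 100
= 0.714286 * 100
= 71.43%

71.43%


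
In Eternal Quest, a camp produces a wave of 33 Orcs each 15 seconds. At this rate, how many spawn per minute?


Spawns per minute = count * (60 / interval)
= 33 * (60 / 15)
= 33 * 4.0
= 132.0

132.0 per minute


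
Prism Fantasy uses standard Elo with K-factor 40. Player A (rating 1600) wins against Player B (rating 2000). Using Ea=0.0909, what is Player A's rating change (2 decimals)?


Elo update: delta = K * (S - Ea), where S = 1 (wins)
S - Ea = 1 - 0.0909 = 0.9091
Rating change = 40 * 0.9091
= 36.36

36.36 rating points


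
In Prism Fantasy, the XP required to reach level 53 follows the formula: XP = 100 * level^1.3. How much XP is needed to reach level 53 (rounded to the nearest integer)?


XP = 100 * level^1.3
Substitute level = 53:
XP = 100 * 53^1.3
= 100 * 174.4049
= 17440

17440 XP


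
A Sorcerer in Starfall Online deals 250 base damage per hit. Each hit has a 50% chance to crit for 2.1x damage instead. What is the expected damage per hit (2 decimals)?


E[dmg] = base * (1 + crit_chance * (crit_mult - 1))
cc as decimal = 50/100 = 0.5
cm - 1 = 2.1 - 1 = 1.1
Bonus factor = 0.5 * 1.1 = 0.55
Total multiplier = 1 + 0.55 = 1.55
Expected damage = 250 * 1.55 = 387.50

387.50 damage


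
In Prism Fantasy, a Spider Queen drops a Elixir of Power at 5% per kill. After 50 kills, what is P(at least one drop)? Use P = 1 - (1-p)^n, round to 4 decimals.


P(at least one) = 1 - P(none) = 1 - (1-p)^n
p = 5/100 = 0.05
1 - p = 0.95
(1 - p)^50 = 0.95^50 = 0.076945
P(at least one) = 1 - 0.076945 = 0.9231

0.9231


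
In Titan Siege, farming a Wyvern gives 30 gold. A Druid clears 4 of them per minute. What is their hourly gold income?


Gold per minute = 30 * 4 = 120
Gold per hour = 120 * 60 = 7200

7200 gold/hour


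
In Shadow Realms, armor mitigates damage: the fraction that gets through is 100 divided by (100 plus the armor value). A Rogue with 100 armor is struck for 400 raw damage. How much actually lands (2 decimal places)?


actual = 400 * 100 / (100 + 100)
= 400 * 100 / 200
= 40000 / 200
= 200.00

200.00 damage


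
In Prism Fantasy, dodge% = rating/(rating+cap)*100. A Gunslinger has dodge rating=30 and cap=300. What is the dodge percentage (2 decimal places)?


dodge% = 30 / (30 + 300) * 100
= 30 / 330 * 100
= 0.090909 * 100
= 9.09%

9.09%


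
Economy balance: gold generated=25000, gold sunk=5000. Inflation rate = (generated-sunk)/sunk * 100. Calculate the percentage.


Net gold = 25000 - 5000 = 20000
Inflation rate = net / sunk * 100 = 20000 / 5000 * 100
= 4.0 * 100
= 400.00%

400.00%


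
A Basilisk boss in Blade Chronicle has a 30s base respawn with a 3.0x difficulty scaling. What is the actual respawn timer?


Respawn time = base * multiplier
= 30 * 3.0
= 90.0 seconds

90.0 seconds


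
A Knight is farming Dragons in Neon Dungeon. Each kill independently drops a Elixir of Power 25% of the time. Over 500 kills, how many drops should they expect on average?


Expected drops = kills * (drop_rate / 100)
= 500 * (25 / 100)
= 500 * 0.25
= 125.0

125.0 drops


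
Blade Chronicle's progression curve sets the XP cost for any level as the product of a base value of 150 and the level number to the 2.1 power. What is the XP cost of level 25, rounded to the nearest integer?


XP = 150 * level^2.1
Substitute level = 25:
XP = 150 * 25^2.1
= 150 * 862.331
= 129350

129350 XP


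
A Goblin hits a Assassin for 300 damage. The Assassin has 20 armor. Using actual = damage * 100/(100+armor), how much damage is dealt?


actual = 300 * 100 / (100 + 20)
= 300 * 100 / 120
= 30000 / 120
= 250.00

250.00 damage


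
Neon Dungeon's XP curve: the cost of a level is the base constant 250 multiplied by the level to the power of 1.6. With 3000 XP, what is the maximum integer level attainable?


XP = 250 * level^1.6, so level = (XP / 250)^(1/1.6)
= (3000 / 250)^(1/1.6)
= 12.0^0.625
= 4.7259
Floor: level = 4

level 4


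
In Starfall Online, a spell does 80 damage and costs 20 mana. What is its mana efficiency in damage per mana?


Efficiency = damage / mana
= 80 / 20
= 4.00

4.00 dmg/mana


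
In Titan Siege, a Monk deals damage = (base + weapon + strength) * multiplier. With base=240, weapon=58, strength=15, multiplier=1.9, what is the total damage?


Sum base + weapon + str = 240 + 58 + 15 = 313
Multiply by 1.9:
313 * 1.9 = 594.7

594.7 damage


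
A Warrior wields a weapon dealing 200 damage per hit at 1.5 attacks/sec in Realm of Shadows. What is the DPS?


DPS = damage * attack_speed
= 200 * 1.5
= 300.0

300.0 DPS


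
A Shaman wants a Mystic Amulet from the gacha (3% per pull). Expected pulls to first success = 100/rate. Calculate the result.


Expected pulls for a geometric distribution = 1/p = 100 / rate%
= 100 / 3
= 33.33

33.33 pulls


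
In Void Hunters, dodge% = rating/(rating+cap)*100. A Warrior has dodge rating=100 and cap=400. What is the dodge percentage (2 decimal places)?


dodge% = 100 / (100 + 400) * 100
= 100 / 500 * 100
= 0.2 * 100
= 20.00%

20.00%


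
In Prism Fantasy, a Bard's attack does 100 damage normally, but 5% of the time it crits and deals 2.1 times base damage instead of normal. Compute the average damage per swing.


E[dmg] = base * (1 + crit_chance * (crit_mult - 1))
cc as decimal = 5/100 = 0.05
cm - 1 = 2.1 - 1 = 1.1
Bonus factor = 0.05 * 1.1 = 0.055
Total multiplier = 1 + 0.055 = 1.055
Expected damage = 100 * 1.055 = 105.50

105.50 damage


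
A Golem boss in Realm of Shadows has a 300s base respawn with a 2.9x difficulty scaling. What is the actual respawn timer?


Respawn time = base * multiplier
= 300 * 2.9
= 870.0 seconds

870.0 seconds


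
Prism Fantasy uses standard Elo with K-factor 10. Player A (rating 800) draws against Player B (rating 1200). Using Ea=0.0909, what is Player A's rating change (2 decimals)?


Elo update: delta = K * (S - Ea), where S = 0.5 (draws)
S - Ea = 0.5 - 0.0909 = 0.4091
Rating change = 10 * 0.4091
= 4.09

4.09 rating points


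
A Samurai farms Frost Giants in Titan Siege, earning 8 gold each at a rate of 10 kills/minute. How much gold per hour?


Gold per minute = 8 * 10 = 80
Gold per hour = 80 * 60 = 4800

4800 gold/hour


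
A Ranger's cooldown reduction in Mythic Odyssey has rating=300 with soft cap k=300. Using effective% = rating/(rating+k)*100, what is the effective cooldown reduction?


effective% = rating / (rating + k) * 100
= 300 / (300 + 300) * 100
= 300 / 600 * 100
= 0.5 * 100
= 50.00%

50.00%


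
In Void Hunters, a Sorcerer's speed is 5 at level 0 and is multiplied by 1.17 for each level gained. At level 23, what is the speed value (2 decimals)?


value = base * growth^level
= 5 * 1.17^23
= 5 * 37.006228
= 185.03

185.03 speed


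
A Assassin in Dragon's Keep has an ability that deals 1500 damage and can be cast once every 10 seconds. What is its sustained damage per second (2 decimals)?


DPS = damage / cooldown
= 1500 / 10
= 150.00

150.00 DPS


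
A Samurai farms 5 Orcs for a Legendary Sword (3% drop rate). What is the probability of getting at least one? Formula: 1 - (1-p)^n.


P(at least one) = 1 - P(none) = 1 - (1-p)^n
p = 3/100 = 0.03
1 - p = 0.97
(1 - p)^5 = 0.97^5 = 0.858734
P(at least one) = 1 - 0.858734 = 0.1413

0.1413


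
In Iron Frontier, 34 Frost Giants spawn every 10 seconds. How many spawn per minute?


Spawns per minute = count * (60 / interval)
= 34 * (60 / 10)
= 34 * 6.0
= 204.0

204.0 per minute


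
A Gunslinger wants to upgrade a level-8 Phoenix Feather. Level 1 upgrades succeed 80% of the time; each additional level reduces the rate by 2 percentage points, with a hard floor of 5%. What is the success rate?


raw_rate = 80 - 2 * (8 - 1)
= 80 - 2 * 7
= 80 - 14
= 66
Apply floor: max(66, 5) = 66%

66%


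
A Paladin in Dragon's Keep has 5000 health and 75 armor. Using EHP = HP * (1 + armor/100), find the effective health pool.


EHP = 5000 * (1 + 75/100)
= 5000 * (1 + 0.75)
= 5000 * 1.75
= 8750.0

8750.0 EHP


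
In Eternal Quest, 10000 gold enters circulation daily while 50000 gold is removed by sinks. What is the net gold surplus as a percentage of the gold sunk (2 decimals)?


Net gold = 10000 - 50000 = -40000
Inflation rate = net / sunk * 100 = -40000 / 50000 * 100
= -0.8 * 100
= -80.00%

-80.00%


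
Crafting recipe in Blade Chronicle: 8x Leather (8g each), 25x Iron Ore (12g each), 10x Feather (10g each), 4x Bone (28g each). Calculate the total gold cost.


Cost breakdown:
  Leather: 8 * 8 = 64
  Iron Ore: 25 * 12 = 300
  Feather: 10 * 10 = 100
  Bone: 4 * 28 = 112
Total = 64 + 300 + 100 + 112 = 576

576 gold


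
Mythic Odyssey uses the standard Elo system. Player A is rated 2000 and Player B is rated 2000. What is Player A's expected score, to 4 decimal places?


Elo expected score: Ea = 1/(1 + 10^((Rb-Ra)/400))
Rb - Ra = 2000 - 2000 = 0
(Rb-Ra)/400 = 0/400 = 0.0
10^0.0 = 1.0
Ea = 1/(1 + 1.0) = 1/2.0 = 0.5000

0.5000


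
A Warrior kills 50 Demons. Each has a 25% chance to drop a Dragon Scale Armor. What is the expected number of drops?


Expected drops = kills * (drop_rate / 100)
= 50 * (25 / 100)
= 50 * 0.25
= 12.5

12.5 drops


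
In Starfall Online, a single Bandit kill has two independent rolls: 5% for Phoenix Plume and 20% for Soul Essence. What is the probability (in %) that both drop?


For independent events, P(both) = P(A) * P(B)
= 5% * 20%
= 100 / 100 %
= 1.0%

1.0%


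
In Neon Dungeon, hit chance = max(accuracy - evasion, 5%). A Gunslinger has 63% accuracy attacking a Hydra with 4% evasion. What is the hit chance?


accuracy - evasion = 63 - 4 = 59
Apply floor: max(59, 5) = 59
Hit chance = 59%

59%


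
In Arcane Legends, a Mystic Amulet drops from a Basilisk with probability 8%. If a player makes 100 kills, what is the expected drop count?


Expected drops = kills * (drop_rate / 100)
= 100 * (8 / 100)
= 100 * 0.08
= 8.0

8.0 drops


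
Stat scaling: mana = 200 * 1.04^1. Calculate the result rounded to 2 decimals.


value = base * growth^level
= 200 * 1.04^1
= 200 * 1.04
= 208.00

208.00 mana


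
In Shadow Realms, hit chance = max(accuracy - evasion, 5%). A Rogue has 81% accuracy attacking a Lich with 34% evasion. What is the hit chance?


accuracy - evasion = 81 - 34 = 47
Apply floor: max(47, 5) = 47
Hit chance = 47%

47%


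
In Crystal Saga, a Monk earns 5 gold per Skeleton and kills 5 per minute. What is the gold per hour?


Gold per minute = 5 * 5 = 25
Gold per hour = 25 * 60 = 1500

1500 gold/hour


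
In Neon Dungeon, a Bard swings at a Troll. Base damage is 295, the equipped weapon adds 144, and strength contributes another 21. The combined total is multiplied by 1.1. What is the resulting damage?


Sum base + weapon + str = 295 + 144 + 21 = 460
Multiply by 1.1:
460 * 1.1 = 506.0

506.0 damage


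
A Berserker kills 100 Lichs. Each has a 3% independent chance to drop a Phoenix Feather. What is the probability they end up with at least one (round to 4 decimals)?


P(at least one) = 1 - P(none) = 1 - (1-p)^n
p = 3/100 = 0.03
1 - p = 0.97
(1 - p)^100 = 0.97^100 = 0.047553
P(at least one) = 1 - 0.047553 = 0.9524

0.9524


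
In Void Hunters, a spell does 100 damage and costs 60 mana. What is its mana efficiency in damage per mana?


Efficiency = damage / mana
= 100 / 60
= 1.67

1.67 dmg/mana


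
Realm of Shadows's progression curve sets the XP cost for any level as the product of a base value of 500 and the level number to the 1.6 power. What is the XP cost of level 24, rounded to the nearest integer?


XP = 500 * level^1.6
Substitute level = 24:
XP = 500 * 24^1.6
= 500 * 161.5615
= 80781

80781 XP


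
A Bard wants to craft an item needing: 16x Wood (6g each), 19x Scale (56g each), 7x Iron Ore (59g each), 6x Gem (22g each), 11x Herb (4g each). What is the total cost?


Cost breakdown:
  Wood: 16 * 6 = 96
  Scale: 19 * 56 = 1064
  Iron Ore: 7 * 59 = 413
  Gem: 6 * 22 = 132
  Herb: 11 * 4 = 44
Total = 96 + 1064 + 413 + 132 + 44 = 1749

1749 gold


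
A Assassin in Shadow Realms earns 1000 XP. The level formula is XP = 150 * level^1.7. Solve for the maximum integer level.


XP = 150 * level^1.7, so level = (XP / 150)^(1/1.7)
= (1000 / 150)^(1/1.7)
= 6.6667^0.5882
= 3.0525
Floor: level = 3

level 3


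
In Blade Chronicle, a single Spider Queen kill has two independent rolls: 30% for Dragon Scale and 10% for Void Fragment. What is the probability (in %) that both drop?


For independent events, P(both) = P(A) * P(B)
= 30% * 10%
= 300 / 100 %
= 3.0%

3.0%


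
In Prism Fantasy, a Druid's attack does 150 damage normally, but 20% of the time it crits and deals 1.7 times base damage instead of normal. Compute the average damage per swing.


E[dmg] = base * (1 + crit_chance * (crit_mult - 1))
cc as decimal = 20/100 = 0.2
cm - 1 = 1.7 - 1 = 0.7
Bonus factor = 0.2 * 0.7 = 0.14
Total multiplier = 1 + 0.14 = 1.14
Expected damage = 150 * 1.14 = 171.00

171.00 damage


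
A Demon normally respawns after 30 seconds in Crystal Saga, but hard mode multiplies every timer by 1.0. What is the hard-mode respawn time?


Respawn time = base * multiplier
= 30 * 1.0
= 30.0 seconds

30.0 seconds


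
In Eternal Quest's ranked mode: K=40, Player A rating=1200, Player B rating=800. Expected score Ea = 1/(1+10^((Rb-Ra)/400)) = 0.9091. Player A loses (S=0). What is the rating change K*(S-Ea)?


Elo update: delta = K * (S - Ea), where S = 0 (loses)
S - Ea = 0 - 0.9091 = -0.9091
Rating change = 40 * -0.9091
= -36.36

-36.36 rating points


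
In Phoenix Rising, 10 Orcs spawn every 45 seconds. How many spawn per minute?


Spawns per minute = count * (60 / interval)
= 10 * (60 / 45)
= 10 * 1.3333
= 13.33

13.33 per minute


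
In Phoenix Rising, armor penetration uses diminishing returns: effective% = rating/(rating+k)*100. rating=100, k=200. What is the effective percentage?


effective% = rating / (rating + k) * 100
= 100 / (100 + 200) * 100
= 100 / 300 * 100
= 0.333333 * 100
= 33.33%

33.33%


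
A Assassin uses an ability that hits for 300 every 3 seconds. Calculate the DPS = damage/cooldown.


DPS = damage / cooldown
= 300 / 3
= 100.00

100.00 DPS


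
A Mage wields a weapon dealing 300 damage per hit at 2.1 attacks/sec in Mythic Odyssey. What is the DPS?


DPS = damage * attack_speed
= 300 * 2.1
= 630.0

630.0 DPS


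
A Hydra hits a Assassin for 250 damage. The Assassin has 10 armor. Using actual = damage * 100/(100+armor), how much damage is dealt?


actual = 250 * 100 / (100 + 10)
= 250 * 100 / 110
= 25000 / 110
= 227.27

227.27 damage


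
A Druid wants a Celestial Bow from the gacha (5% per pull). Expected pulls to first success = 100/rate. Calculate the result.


Expected pulls for a geometric distribution = 1/p = 100 / rate%
= 100 / 5
= 20.0

20.0 pulls


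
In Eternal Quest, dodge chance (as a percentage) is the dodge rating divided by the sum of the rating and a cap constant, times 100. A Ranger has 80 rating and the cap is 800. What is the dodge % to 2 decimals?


dodge% = 80 / (80 + 800) * 100
= 80 / 880 * 100
= 0.090909 * 100
= 9.09%

9.09%


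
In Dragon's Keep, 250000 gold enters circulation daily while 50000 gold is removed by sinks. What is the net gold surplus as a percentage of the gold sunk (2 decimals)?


Net gold = 250000 - 50000 = 200000
Inflation rate = net / sunk * 100 = 200000 / 50000 * 100
= 4.0 * 100
= 400.00%

400.00%


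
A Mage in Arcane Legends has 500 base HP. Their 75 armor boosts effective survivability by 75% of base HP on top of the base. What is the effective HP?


EHP = 500 * (1 + 75/100)
= 500 * (1 + 0.75)
= 500 * 1.75
= 875.0

875.0 EHP


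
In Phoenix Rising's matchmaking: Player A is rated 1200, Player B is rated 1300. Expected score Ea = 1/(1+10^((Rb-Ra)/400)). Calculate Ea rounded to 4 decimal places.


Elo expected score: Ea = 1/(1 + 10^((Rb-Ra)/400))
Rb - Ra = 1300 - 1200 = 100
(Rb-Ra)/400 = 100/400 = 0.25
10^0.25 = 1.778279
Ea = 1/(1 + 1.778279) = 1/2.778279 = 0.3599

0.3599


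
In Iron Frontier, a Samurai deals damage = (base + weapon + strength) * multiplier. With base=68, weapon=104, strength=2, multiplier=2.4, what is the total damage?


Sum base + weapon + str = 68 + 104 + 2 = 174
Multiply by 2.4:
174 * 2.4 = 417.6

417.6 damage


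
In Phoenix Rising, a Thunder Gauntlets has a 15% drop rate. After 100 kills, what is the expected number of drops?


Expected drops = kills * (drop_rate / 100)
= 100 * (15 / 100)
= 100 * 0.15
= 15.0

15.0 drops


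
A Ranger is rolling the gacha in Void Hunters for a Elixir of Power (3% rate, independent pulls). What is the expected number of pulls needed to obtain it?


Expected pulls for a geometric distribution = 1/p = 100 / rate%
= 100 / 3
= 33.33

33.33 pulls


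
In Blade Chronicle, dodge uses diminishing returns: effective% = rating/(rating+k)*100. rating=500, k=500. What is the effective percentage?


effective% = rating / (rating + k) * 100
= 500 / (500 + 500) * 100
= 500 / 1000 * 100
= 0.5 * 100
= 50.00%

50.00%


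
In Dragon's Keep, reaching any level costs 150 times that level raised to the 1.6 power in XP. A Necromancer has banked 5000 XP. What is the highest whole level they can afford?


XP = 150 * level^1.6, so level = (XP / 150)^(1/1.6)
= (5000 / 150)^(1/1.6)
= 33.3333^0.625
= 8.9495
Floor: level = 8

level 8


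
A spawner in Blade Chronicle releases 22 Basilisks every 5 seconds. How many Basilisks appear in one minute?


Spawns per minute = count * (60 / interval)
= 22 * (60 / 5)
= 22 * 12.0
= 264.0

264.0 per minute


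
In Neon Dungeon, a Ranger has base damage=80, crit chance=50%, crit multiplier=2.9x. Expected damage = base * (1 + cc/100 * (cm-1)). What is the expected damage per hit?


E[dmg] = base * (1 + crit_chance * (crit_mult - 1))
cc as decimal = 50/100 = 0.5
cm - 1 = 2.9 - 1 = 1.9
Bonus factor = 0.5 * 1.9 = 0.95
Total multiplier = 1 + 0.95 = 1.95
Expected damage = 80 * 1.95 = 156.00

156.00 damage


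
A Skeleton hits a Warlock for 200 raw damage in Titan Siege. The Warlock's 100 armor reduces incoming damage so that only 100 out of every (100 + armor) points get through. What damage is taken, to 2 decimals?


actual = 200 * 100 / (100 + 100)
= 200 * 100 / 200
= 20000 / 200
= 100.00

100.00 damage


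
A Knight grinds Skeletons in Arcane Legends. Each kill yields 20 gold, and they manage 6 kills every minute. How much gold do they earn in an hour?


Gold per minute = 20 * 6 = 120
Gold per hour = 120 * 60 = 7200

7200 gold/hour


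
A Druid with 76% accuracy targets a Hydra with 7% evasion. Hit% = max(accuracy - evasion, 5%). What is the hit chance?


accuracy - evasion = 76 - 7 = 69
Apply floor: max(69, 5) = 69
Hit chance = 69%

69%


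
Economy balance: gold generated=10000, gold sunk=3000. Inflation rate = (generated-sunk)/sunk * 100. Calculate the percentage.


Net gold = 10000 - 3000 = 7000
Inflation rate = net / sunk * 100 = 7000 / 3000 * 100
= 2.333333 * 100
= 233.33%

233.33%


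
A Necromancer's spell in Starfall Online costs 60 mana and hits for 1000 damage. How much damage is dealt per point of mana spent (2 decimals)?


Efficiency = damage / mana
= 1000 / 60
= 16.67

16.67 dmg/mana


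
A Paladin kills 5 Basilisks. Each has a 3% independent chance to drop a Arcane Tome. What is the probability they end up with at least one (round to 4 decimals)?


P(at least one) = 1 - P(none) = 1 - (1-p)^n
p = 3/100 = 0.03
1 - p = 0.97
(1 - p)^5 = 0.97^5 = 0.858734
P(at least one) = 1 - 0.858734 = 0.1413

0.1413


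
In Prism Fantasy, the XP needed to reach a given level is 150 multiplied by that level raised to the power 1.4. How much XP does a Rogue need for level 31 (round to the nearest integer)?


XP = 150 * level^1.4
Substitute level = 31:
XP = 150 * 31^1.4
= 150 * 122.4352
= 18365

18365 XP


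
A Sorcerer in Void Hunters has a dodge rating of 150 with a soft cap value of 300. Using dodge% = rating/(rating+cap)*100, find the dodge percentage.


dodge% = 150 / (150 + 300) * 100
= 150 / 450 * 100
= 0.333333 * 100
= 33.33%

33.33%


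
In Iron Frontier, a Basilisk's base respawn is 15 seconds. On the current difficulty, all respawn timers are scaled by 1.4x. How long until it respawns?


Respawn time = base * multiplier
= 15 * 1.4
= 21.0 seconds

21.0 seconds


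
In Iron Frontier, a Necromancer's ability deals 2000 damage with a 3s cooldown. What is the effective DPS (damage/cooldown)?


DPS = damage / cooldown
= 2000 / 3
= 666.67

666.67 DPS


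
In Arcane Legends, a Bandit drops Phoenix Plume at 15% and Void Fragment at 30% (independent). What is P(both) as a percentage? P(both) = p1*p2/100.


For independent events, P(both) = P(A) * P(B)
= 15% * 30%
= 450 / 100 %
= 4.5%

4.5%


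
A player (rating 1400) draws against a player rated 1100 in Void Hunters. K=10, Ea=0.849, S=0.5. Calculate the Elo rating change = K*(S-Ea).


Elo update: delta = K * (S - Ea), where S = 0.5 (draws)
S - Ea = 0.5 - 0.849 = -0.349
Rating change = 10 * -0.349
= -3.49

-3.49 rating points


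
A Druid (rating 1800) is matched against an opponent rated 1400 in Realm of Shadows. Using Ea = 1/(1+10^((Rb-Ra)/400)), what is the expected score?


Elo expected score: Ea = 1/(1 + 10^((Rb-Ra)/400))
Rb - Ra = 1400 - 1800 = -400
(Rb-Ra)/400 = -400/400 = -1.0
10^-1.0 = 0.1
Ea = 1/(1 + 0.1) = 1/1.1 = 0.9091

0.9091


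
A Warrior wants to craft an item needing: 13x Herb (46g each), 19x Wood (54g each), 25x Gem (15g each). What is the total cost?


Cost breakdown:
  Herb: 13 * 46 = 598
  Wood: 19 * 54 = 1026
  Gem: 25 * 15 = 375
Total = 598 + 1026 + 375 = 1999

1999 gold


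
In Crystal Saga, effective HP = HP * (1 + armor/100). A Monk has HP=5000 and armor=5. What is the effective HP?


EHP = 5000 * (1 + 5/100)
= 5000 * (1 + 0.05)
= 5000 * 1.05
= 5250.0

5250.0 EHP


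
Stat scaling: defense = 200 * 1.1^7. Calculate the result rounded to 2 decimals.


value = base * growth^level
= 200 * 1.1^7
= 200 * 1.948717
= 389.74

389.74 defense


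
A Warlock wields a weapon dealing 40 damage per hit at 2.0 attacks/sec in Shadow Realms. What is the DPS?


DPS = damage * attack_speed
= 40 * 2.0
= 80.0

80.0 DPS


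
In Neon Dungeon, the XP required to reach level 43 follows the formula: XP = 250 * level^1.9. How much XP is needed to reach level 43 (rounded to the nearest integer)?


XP = 250 * level^1.9
Substitute level = 43:
XP = 250 * 43^1.9
= 250 * 1269.3754
= 317344

317344 XP


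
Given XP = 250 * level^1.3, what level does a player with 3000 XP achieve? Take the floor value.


XP = 250 * level^1.3, so level = (XP / 250)^(1/1.3)
= (3000 / 250)^(1/1.3)
= 12.0^0.7692
= 6.763
Floor: level = 6

level 6


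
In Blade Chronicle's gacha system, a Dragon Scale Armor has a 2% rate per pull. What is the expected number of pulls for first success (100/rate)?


Expected pulls for a geometric distribution = 1/p = 100 / rate%
= 100 / 2
= 50.0

50.0 pulls


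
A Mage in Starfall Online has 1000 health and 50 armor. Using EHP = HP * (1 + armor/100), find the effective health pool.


EHP = 1000 * (1 + 50/100)
= 1000 * (1 + 0.5)
= 1000 * 1.5
= 1500.0

1500.0 EHP


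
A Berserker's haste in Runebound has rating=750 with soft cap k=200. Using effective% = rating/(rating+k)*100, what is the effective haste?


effective% = rating / (rating + k) * 100
= 750 / (750 + 200) * 100
= 750 / 950 * 100
= 0.789474 * 100
= 78.95%

78.95%


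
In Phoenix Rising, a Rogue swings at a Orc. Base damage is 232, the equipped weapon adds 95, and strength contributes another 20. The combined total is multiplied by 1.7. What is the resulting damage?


Sum base + weapon + str = 232 + 95 + 20 = 347
Multiply by 1.7:
347 * 1.7 = 589.9

589.9 damage


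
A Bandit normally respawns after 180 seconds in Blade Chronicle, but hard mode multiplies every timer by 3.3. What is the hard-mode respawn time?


Respawn time = base * multiplier
= 180 * 3.3
= 594.0 seconds

594.0 seconds


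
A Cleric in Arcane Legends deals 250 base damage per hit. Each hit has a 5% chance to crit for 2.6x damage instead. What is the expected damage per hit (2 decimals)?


E[dmg] = base * (1 + crit_chance * (crit_mult - 1))
cc as decimal = 5/100 = 0.05
cm - 1 = 2.6 - 1 = 1.6
Bonus factor = 0.05 * 1.6 = 0.08
Total multiplier = 1 + 0.08 = 1.08
Expected damage = 250 * 1.08 = 270.00

270.00 damage


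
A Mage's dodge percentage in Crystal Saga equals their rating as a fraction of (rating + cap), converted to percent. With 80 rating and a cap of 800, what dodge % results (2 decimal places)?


dodge% = 80 / (80 + 800) * 100
= 80 / 880 * 100
= 0.090909 * 100
= 9.09%

9.09%


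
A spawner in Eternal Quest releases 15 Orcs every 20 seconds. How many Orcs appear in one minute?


Spawns per minute = count * (60 / interval)
= 15 * (60 / 20)
= 15 * 3.0
= 45.0

45.0 per minute


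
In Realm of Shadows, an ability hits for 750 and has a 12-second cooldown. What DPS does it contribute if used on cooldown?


DPS = damage / cooldown
= 750 / 12
= 62.50

62.50 DPS


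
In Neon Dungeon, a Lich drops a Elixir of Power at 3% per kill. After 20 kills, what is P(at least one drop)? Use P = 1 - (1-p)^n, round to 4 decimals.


P(at least one) = 1 - P(none) = 1 - (1-p)^n
p = 3/100 = 0.03
1 - p = 0.97
(1 - p)^20 = 0.97^20 = 0.543794
P(at least one) = 1 - 0.543794 = 0.4562

0.4562


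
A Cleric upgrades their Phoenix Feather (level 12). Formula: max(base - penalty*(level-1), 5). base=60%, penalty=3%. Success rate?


raw_rate = 60 - 3 * (12 - 1)
= 60 - 3 * 11
= 60 - 33
= 27
Apply floor: max(27, 5) = 27%

27%


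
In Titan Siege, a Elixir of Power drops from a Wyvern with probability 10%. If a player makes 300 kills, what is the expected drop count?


Expected drops = kills * (drop_rate / 100)
= 300 * (10 / 100)
= 300 * 0.1
= 30.0

30.0 drops


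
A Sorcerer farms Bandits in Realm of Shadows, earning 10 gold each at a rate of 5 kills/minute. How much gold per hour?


Gold per minute = 10 * 5 = 50
Gold per hour = 50 * 60 = 3000

3000 gold/hour


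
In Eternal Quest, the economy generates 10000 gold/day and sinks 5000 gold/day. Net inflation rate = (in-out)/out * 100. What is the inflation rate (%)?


Net gold = 10000 - 5000 = 5000
Inflation rate = net / sunk * 100 = 5000 / 5000 * 100
= 1.0 * 100
= 100.00%

100.00%


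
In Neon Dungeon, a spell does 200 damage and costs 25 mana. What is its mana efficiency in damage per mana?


Efficiency = damage / mana
= 200 / 25
= 8.00

8.00 dmg/mana


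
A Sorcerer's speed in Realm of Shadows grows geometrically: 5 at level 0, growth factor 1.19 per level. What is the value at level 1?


value = base * growth^level
= 5 * 1.19^1
= 5 * 1.19
= 5.95

5.95 speed


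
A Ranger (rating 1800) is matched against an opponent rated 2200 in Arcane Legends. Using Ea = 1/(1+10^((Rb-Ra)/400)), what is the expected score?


Elo expected score: Ea = 1/(1 + 10^((Rb-Ra)/400))
Rb - Ra = 2200 - 1800 = 400
(Rb-Ra)/400 = 400/400 = 1.0
10^1.0 = 10.0
Ea = 1/(1 + 10.0) = 1/11.0 = 0.0909

0.0909


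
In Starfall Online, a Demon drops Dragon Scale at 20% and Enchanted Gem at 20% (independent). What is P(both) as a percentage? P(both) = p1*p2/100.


For independent events, P(both) = P(A) * P(B)
= 20% * 20%
= 400 / 100 %
= 4.0%

4.0%


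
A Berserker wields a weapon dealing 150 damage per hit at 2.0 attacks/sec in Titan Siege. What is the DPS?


DPS = damage * attack_speed
= 150 * 2.0
= 300.0

300.0 DPS


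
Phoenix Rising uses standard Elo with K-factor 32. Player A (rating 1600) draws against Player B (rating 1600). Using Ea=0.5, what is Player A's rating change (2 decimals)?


Elo update: delta = K * (S - Ea), where S = 0.5 (draws)
S - Ea = 0.5 - 0.5 = 0.0
Rating change = 32 * 0.0
= 0.00

0.00 rating points


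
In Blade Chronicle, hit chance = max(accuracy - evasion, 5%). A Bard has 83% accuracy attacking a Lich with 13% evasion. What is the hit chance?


accuracy - evasion = 83 - 13 = 70
Apply floor: max(70, 5) = 70
Hit chance = 70%

70%


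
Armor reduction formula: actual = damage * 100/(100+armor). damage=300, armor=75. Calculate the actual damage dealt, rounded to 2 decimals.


actual = 300 * 100 / (100 + 75)
= 300 * 100 / 175
= 30000 / 175
= 171.43

171.43 damage


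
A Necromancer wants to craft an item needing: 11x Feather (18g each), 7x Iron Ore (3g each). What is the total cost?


Cost breakdown:
  Feather: 11 * 18 = 198
  Iron Ore: 7 * 3 = 21
Total = 198 + 21 = 219

219 gold


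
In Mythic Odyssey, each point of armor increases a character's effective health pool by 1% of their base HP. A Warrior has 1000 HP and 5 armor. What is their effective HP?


EHP = 1000 * (1 + 5/100)
= 1000 * (1 + 0.05)
= 1000 * 1.05
= 1050.0

1050.0 EHP


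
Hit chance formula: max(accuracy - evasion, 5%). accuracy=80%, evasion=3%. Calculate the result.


accuracy - evasion = 80 - 3 = 77
Apply floor: max(77, 5) = 77
Hit chance = 77%

77%


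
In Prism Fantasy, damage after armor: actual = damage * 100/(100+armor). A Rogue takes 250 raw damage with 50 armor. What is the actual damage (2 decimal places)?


actual = 250 * 100 / (100 + 50)
= 250 * 100 / 150
= 25000 / 150
= 166.67

166.67 damage


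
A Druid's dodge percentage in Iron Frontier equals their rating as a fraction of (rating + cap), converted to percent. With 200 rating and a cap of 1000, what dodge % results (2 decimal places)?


dodge% = 200 / (200 + 1000) * 100
= 200 / 1200 * 100
= 0.166667 * 100
= 16.67%

16.67%


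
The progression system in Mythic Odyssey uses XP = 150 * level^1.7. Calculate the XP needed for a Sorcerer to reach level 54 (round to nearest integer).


XP = 150 * level^1.7
Substitute level = 54:
XP = 150 * 54^1.7
= 150 * 881.1897
= 132178

132178 XP


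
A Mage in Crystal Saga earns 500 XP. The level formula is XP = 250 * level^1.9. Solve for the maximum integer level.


XP = 250 * level^1.9, so level = (XP / 250)^(1/1.9)
= (500 / 250)^(1/1.9)
= 2.0^0.5263
= 1.4402
Floor: level = 1

level 1


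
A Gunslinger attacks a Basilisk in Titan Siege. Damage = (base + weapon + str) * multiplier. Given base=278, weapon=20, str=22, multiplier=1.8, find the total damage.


Sum base + weapon + str = 278 + 20 + 22 = 320
Multiply by 1.8:
320 * 1.8 = 576.0

576.0 damage


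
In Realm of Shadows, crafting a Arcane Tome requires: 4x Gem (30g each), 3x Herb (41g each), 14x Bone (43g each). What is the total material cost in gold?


Cost breakdown:
  Gem: 4 * 30 = 120
  Herb: 3 * 41 = 123
  Bone: 14 * 43 = 602
Total = 120 + 123 + 602 = 845

845 gold


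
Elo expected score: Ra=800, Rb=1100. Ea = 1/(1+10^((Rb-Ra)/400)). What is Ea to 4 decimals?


Elo expected score: Ea = 1/(1 + 10^((Rb-Ra)/400))
Rb - Ra = 1100 - 800 = 300
(Rb-Ra)/400 = 300/400 = 0.75
10^0.75 = 5.623413
Ea = 1/(1 + 5.623413) = 1/6.623413 = 0.1510

0.1510


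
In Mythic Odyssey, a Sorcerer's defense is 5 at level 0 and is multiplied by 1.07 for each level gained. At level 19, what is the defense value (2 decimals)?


value = base * growth^level
= 5 * 1.07^19
= 5 * 3.616528
= 18.08

18.08 defense


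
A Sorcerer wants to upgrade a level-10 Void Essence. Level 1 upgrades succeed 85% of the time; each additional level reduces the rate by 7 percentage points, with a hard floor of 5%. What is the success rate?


raw_rate = 85 - 7 * (10 - 1)
= 85 - 7 * 9
= 85 - 63
= 22
Apply floor: max(22, 5) = 22%

22%


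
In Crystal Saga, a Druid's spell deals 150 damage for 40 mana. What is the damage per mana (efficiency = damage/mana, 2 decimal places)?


Efficiency = damage / mana
= 150 / 40
= 3.75

3.75 dmg/mana


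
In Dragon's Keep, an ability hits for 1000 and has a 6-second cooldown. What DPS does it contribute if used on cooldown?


DPS = damage / cooldown
= 1000 / 6
= 166.67

166.67 DPS


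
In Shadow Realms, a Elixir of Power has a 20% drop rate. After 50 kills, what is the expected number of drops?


Expected drops = kills * (drop_rate / 100)
= 50 * (20 / 100)
= 50 * 0.2
= 10.0

10.0 drops


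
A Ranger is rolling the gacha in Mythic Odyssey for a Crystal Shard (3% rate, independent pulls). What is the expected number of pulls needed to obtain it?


Expected pulls for a geometric distribution = 1/p = 100 / rate%
= 100 / 3
= 33.33

33.33 pulls


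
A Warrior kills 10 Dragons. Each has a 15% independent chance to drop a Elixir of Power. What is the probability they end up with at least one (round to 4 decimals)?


P(at least one) = 1 - P(none) = 1 - (1-p)^n
p = 15/100 = 0.15
1 - p = 0.85
(1 - p)^10 = 0.85^10 = 0.196874
P(at least one) = 1 - 0.196874 = 0.8031

0.8031


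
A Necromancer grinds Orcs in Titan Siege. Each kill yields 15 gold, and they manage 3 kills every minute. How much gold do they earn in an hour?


Gold per minute = 15 * 3 = 45
Gold per hour = 45 * 60 = 2700

2700 gold/hour


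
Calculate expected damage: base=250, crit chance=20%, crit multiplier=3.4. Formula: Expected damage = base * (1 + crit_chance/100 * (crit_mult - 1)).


E[dmg] = base * (1 + crit_chance * (crit_mult - 1))
cc as decimal = 20/100 = 0.2
cm - 1 = 3.4 - 1 = 2.4
Bonus factor = 0.2 * 2.4 = 0.48
Total multiplier = 1 + 0.48 = 1.48
Expected damage = 250 * 1.48 = 370.00

370.00 damage
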